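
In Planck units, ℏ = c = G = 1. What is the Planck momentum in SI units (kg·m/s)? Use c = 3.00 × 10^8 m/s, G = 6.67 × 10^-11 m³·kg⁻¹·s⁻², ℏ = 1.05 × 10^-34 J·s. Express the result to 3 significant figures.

The unique combination of the constants set to 1 with dimensions of momentum is p_P = √(ℏc³/G).
  = √(42.5)
  = 6.52 kg·m/s

6.52 kg·m/s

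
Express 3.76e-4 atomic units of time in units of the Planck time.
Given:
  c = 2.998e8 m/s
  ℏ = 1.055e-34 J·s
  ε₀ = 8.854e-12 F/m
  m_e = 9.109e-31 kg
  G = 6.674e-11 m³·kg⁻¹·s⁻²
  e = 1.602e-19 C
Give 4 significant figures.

atomic unit of time: τ_au = (4πε₀)²ℏ³/(m_e e⁴) = 2.423e-17 s
Planck time: t_P = √(ℏG/c⁵) = 5.392e-44 s
3.76e-4 × 2.423e-17 / 5.392e-44 = 1.690e23

1.690e23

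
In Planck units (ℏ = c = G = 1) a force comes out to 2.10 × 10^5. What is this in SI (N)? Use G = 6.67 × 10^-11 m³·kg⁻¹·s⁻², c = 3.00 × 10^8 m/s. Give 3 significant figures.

One Planck force: F_P = c⁴/G = 1.21 × 10^44 N.
2.10 × 10^5 × 1.21 × 10^44 N = 2.55 × 10^49 N

2.55 × 10^49 N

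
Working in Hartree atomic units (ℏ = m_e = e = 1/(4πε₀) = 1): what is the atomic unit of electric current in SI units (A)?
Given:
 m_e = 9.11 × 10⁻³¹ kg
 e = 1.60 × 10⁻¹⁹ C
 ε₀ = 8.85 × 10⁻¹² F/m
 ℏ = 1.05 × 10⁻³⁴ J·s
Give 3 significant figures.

6.67 × 10⁻³ A

Dimensional analysis gives I_au = e E_h/ℏ = m_e e⁵/((4πε₀)²ℏ³).
E_h = 4.38 × 10⁻¹⁸ J
e·E_h/ℏ = 6.67 × 10⁻³ A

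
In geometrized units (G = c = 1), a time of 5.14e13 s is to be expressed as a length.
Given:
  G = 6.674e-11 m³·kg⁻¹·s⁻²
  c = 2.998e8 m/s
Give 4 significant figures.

Time → length via c.
5.14e13 s × (c) = 1.541e22 m

1.541e22 m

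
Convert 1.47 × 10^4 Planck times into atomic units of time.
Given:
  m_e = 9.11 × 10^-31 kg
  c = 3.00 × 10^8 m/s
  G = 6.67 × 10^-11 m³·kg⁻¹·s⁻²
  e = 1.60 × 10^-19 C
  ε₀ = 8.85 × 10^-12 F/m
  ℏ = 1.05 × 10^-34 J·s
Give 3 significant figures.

Planck time: t_P = √(ℏG/c⁵) = 5.37 × 10^-44 s
atomic unit of time: τ_au = (4πε₀)²ℏ³/(m_e e⁴) = 2.40 × 10^-17 s
1.47 × 10^4 × 5.37 × 10^-44 / 2.40 × 10^-17 = 3.29 × 10^-23

3.29 × 10^-23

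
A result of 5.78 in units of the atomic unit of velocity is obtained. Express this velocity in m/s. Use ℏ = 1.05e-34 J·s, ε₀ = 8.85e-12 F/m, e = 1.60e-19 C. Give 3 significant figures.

1.27e7 m/s

One atomic unit of velocity: v_au = e²/(4πε₀ℏ) = 2.19e6 m/s.
5.78 × 2.19e6 m/s = 1.27e7 m/s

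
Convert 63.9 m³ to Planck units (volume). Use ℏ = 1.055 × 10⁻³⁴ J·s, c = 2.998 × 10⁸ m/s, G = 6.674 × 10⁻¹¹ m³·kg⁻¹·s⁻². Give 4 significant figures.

1.513 × 10¹⁰⁶

Planck volume: V_P = (ℏG/c³)^(3/2) = 4.224 × 10⁻¹⁰⁵ m³.
63.9 / 4.224 × 10⁻¹⁰⁵ = 1.513 × 10¹⁰⁶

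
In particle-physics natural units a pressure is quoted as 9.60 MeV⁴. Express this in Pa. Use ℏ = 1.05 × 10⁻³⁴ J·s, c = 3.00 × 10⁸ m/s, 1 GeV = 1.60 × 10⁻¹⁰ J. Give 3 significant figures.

Pressure is [E]/[L]³ = [E]⁴/(ℏc)³.
1 GeV⁴ → 1/(ℏc)³ × (1 GeV in J)⁴ = 2.10 × 10³⁷ Pa.
Convert the energy scale: 9.60 MeV⁴ = 9.60 × 10⁻¹² GeV⁴.
Result: 9.60 × 10⁻¹² × 2.10 × 10³⁷ = 2.01 × 10²⁶ Pa.

2.01 × 10²⁶ Pa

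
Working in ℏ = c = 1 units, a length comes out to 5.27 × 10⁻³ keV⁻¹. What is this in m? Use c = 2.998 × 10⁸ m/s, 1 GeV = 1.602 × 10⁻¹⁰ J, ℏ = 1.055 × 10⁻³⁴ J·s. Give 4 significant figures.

A length is [E]⁻¹ in ℏ=c=1; restore one factor of ℏc.
1 GeV⁻¹ → ℏc × (1 GeV in J)⁻¹ = 1.974 × 10⁻¹⁶ m.
Convert the energy scale: 5.27 × 10⁻³ keV⁻¹ = 5.27 × 10³ GeV⁻¹.
Result: 5.27 × 10³ × 1.974 × 10⁻¹⁶ = 1.040 × 10⁻¹² m.

1.040 × 10⁻¹² m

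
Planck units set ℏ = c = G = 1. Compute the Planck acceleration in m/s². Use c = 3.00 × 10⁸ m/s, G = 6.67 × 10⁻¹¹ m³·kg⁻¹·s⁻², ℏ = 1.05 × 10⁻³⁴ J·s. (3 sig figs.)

5.59 × 10⁵¹ m/s²

The unique combination of the constants set to 1 with dimensions of acceleration is a_P = √(c⁷/(ℏG)).
  = √(3.12 × 10¹⁰³)
  = 5.59 × 10⁵¹ m/s²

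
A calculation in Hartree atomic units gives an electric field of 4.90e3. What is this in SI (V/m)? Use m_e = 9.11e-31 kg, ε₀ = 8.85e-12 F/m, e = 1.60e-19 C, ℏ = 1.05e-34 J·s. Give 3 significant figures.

One atomic unit of electric field: E_au = E_h/(e a₀) = m_e²e⁵/((4πε₀)³ℏ⁴) = 5.20e11 V/m.
4.90e3 × 5.20e11 V/m = 2.55e15 V/m

2.55e15 V/m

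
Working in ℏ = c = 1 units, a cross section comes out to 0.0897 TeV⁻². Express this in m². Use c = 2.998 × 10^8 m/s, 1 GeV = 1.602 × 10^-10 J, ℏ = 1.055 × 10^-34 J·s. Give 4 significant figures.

3.497 × 10^-39 m²

Area is [L]² = [E]⁻²·(ℏc)²; restore (ℏc)².
1 GeV⁻² → (ℏc)² × (1 GeV in J)⁻² = 3.898 × 10^-32 m².
Convert the energy scale: 0.0897 TeV⁻² = 8.97 × 10^-8 GeV⁻².
Result: 8.97 × 10^-8 × 3.898 × 10^-32 = 3.497 × 10^-39 m².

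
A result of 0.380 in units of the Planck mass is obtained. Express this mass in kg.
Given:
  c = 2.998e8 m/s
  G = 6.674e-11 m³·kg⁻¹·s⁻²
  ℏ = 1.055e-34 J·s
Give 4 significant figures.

8.272e-9 kg

One Planck mass: m_P = √(ℏc/G) = 2.177e-8 kg.
0.380 × 2.177e-8 kg = 8.272e-9 kg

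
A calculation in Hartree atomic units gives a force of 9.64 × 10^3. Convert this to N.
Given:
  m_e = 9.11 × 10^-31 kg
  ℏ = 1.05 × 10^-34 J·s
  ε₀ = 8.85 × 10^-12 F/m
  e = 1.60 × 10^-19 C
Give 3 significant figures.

One atomic unit of force: F_au = E_h/a₀ = m_e²e⁶/((4πε₀)³ℏ⁴) = 8.33 × 10^-8 N.
9.64 × 10^3 × 8.33 × 10^-8 N = 8.03 × 10^-4 N

8.03 × 10^-4 N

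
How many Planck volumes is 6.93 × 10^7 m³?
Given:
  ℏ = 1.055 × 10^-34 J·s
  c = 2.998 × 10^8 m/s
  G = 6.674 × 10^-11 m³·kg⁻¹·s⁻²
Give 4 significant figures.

Planck volume: V_P = (ℏG/c³)^(3/2) = 4.224 × 10^-105 m³.
6.93 × 10^7 / 4.224 × 10^-105 = 1.641 × 10^112

1.641 × 10^112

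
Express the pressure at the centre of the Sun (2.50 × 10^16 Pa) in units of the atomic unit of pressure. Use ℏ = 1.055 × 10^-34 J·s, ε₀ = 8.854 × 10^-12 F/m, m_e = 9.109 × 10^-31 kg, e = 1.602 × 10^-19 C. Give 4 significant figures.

853.5

atomic unit of pressure: P_au = E_h/a₀³ = m_e⁴e¹⁰/((4πε₀)⁵ℏ⁸) = 2.929 × 10^13 Pa.
2.50 × 10^16 / 2.929 × 10^13 = 853.5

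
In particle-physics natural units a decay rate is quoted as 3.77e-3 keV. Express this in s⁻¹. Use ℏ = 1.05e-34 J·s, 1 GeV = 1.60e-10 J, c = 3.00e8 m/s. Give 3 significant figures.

A rate is [E]/ℏ; divide by ℏ.
1 GeV → 1/ℏ × (1 GeV in J) = 1.52e24 s⁻¹.
Convert the energy scale: 3.77e-3 keV = 3.77e-9 GeV.
Result: 3.77e-9 × 1.52e24 = 5.74e15 s⁻¹.

5.74e15 s⁻¹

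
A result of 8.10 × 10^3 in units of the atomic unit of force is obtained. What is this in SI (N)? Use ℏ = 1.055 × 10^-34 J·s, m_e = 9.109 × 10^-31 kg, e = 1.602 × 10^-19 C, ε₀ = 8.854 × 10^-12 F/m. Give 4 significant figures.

One atomic unit of force: F_au = E_h/a₀ = m_e²e⁶/((4πε₀)³ℏ⁴) = 8.220 × 10^-8 N.
8.10 × 10^3 × 8.220 × 10^-8 N = 6.658 × 10^-4 N

6.658 × 10^-4 N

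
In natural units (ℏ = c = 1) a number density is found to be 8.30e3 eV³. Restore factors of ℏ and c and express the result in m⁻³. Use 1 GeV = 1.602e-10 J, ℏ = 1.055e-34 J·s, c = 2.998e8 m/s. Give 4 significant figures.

1.078e24 m⁻³

Number density is [L]⁻³ = [E]³/(ℏc)³.
1 GeV³ → 1/(ℏc)³ × (1 GeV in J)³ = 1.299e47 m⁻³.
Convert the energy scale: 8.30e3 eV³ = 8.30e-24 GeV³.
Result: 8.30e-24 × 1.299e47 = 1.078e24 m⁻³.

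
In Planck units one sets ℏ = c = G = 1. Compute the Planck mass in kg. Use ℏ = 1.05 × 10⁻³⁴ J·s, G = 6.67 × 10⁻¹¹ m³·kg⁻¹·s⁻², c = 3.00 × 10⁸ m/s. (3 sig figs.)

2.17 × 10⁻⁸ kg

m_P = √(ℏc/G)
  = √(4.72 × 10⁻¹⁶)
  = 2.17 × 10⁻⁸ kg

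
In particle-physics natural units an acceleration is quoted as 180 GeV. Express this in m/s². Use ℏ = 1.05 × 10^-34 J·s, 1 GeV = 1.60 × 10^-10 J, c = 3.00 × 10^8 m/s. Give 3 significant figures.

Acceleration is [L]/[T]² = c·[E]/ℏ.
1 GeV → c/ℏ × (1 GeV in J) = 4.57 × 10^32 m/s².
Result: 180 × 4.57 × 10^32 = 8.23 × 10^34 m/s².

8.23 × 10^34 m/s²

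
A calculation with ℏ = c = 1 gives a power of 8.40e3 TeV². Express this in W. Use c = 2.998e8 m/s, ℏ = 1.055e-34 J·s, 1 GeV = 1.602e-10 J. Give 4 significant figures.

2.043e24 W

Power is [E]/[T] = [E]²/ℏ.
1 GeV² → 1/ℏ × (1 GeV in J)² = 2.433e14 W.
Convert the energy scale: 8.40e3 TeV² = 8.40e9 GeV².
Result: 8.40e9 × 2.433e14 = 2.043e24 W.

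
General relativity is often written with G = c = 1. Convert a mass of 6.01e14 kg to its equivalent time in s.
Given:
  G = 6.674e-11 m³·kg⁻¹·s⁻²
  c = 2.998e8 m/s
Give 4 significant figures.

1.489e-21 s

Mass → time via G/c³.
6.01e14 kg × (G/c³) = 1.489e-21 s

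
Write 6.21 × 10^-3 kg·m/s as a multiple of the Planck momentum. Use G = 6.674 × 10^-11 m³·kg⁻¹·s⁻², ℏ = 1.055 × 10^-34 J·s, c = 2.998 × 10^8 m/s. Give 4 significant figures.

9.515 × 10^-4

Planck momentum: p_P = √(ℏc³/G) = 6.527 kg·m/s.
6.21 × 10^-3 / 6.527 = 9.515 × 10^-4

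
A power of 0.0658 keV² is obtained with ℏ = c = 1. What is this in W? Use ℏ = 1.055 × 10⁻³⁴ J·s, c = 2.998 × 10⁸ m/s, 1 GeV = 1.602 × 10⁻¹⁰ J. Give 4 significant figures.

16.01 W

Power is [E]/[T] = [E]²/ℏ.
1 GeV² → 1/ℏ × (1 GeV in J)² = 2.433 × 10¹⁴ W.
Convert the energy scale: 0.0658 keV² = 6.58 × 10⁻¹⁴ GeV².
Result: 6.58 × 10⁻¹⁴ × 2.433 × 10¹⁴ = 16.01 W.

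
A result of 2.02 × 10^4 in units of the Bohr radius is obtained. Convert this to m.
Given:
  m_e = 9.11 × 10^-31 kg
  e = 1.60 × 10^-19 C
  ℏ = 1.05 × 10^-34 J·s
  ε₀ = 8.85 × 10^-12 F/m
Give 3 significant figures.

One Bohr radius: a₀ = 4πε₀ℏ²/(m_e e²) = 5.26 × 10^-11 m.
2.02 × 10^4 × 5.26 × 10^-11 m = 1.06 × 10^-6 m

1.06 × 10^-6 m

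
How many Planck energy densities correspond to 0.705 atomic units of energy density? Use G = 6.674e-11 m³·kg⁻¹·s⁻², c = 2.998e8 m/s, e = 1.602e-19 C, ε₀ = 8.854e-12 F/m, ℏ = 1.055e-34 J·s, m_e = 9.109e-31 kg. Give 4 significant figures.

4.458e-101

atomic unit of energy density: u_au = E_h/a₀³ = m_e⁴e¹⁰/((4πε₀)⁵ℏ⁸) = 2.929e13 J/m³
Planck energy density: u_P = c⁷/(ℏG²) = 4.632e113 J/m³
0.705 × 2.929e13 / 4.632e113 = 4.458e-101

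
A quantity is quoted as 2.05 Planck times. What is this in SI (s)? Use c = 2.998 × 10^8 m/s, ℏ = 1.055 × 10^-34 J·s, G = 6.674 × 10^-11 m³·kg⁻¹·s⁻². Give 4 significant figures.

One Planck time: t_P = √(ℏG/c⁵) = 5.392 × 10^-44 s.
2.05 × 5.392 × 10^-44 s = 1.105 × 10^-43 s

1.105 × 10^-43 s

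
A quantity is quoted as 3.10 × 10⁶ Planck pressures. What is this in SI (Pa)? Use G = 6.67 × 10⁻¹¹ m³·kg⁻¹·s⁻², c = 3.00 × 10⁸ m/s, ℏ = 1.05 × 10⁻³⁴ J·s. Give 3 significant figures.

One Planck pressure: p_P = c⁷/(ℏG²) = 4.68 × 10¹¹³ Pa.
3.10 × 10⁶ × 4.68 × 10¹¹³ Pa = 1.45 × 10¹²⁰ Pa

1.45 × 10¹²⁰ Pa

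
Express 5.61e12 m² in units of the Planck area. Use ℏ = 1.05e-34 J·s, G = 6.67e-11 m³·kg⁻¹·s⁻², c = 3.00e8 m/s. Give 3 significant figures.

2.16e82

Planck area: A_P = ℏG/c³ = 2.59e-70 m².
5.61e12 / 2.59e-70 = 2.16e82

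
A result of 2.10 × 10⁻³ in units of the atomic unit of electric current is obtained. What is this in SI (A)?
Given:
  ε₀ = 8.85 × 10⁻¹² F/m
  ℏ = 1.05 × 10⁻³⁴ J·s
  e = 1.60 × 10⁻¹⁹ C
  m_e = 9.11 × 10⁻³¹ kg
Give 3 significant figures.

1.40 × 10⁻⁵ A

One atomic unit of electric current: I_au = e E_h/ℏ = m_e e⁵/((4πε₀)²ℏ³) = 6.67 × 10⁻³ A.
2.10 × 10⁻³ × 6.67 × 10⁻³ A = 1.40 × 10⁻⁵ A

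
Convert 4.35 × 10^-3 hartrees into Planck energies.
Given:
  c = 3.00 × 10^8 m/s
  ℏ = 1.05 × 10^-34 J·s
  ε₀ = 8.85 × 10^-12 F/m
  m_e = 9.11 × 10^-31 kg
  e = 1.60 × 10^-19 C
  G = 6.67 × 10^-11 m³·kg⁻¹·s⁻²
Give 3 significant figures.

hartree: E_h = m_e e⁴/(4πε₀ℏ)² = 4.38 × 10^-18 J
Planck energy: E_P = √(ℏc⁵/G) = 1.96 × 10^9 J
4.35 × 10^-3 × 4.38 × 10^-18 / 1.96 × 10^9 = 9.74 × 10^-30

9.74 × 10^-30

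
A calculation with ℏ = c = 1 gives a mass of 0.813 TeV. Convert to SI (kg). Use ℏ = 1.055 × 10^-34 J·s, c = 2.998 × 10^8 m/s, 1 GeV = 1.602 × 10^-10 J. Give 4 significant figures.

Mass is [E]/c²; divide by c².
1 GeV → 1/c² × (1 GeV in J) = 1.782 × 10^-27 kg.
Convert the energy scale: 0.813 TeV = 813 GeV.
Result: 813 × 1.782 × 10^-27 = 1.449 × 10^-24 kg.

1.449 × 10^-24 kg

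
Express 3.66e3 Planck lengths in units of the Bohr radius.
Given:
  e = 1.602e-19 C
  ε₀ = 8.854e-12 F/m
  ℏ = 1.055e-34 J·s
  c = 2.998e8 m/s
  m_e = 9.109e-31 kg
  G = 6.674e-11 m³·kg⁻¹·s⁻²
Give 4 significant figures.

Planck length: ℓ_P = √(ℏG/c³) = 1.616e-35 m
Bohr radius: a₀ = 4πε₀ℏ²/(m_e e²) = 5.297e-11 m
3.66e3 × 1.616e-35 / 5.297e-11 = 1.117e-21

1.117e-21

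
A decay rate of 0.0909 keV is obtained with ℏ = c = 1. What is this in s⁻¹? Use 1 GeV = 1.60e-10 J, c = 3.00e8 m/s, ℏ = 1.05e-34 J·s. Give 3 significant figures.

A rate is [E]/ℏ; divide by ℏ.
1 GeV → 1/ℏ × (1 GeV in J) = 1.52e24 s⁻¹.
Convert the energy scale: 0.0909 keV = 9.09e-8 GeV.
Result: 9.09e-8 × 1.52e24 = 1.39e17 s⁻¹.

1.39e17 s⁻¹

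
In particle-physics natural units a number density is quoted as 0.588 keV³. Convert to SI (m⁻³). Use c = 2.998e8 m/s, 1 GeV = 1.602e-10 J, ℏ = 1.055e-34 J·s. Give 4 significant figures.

7.640e28 m⁻³

Number density is [L]⁻³ = [E]³/(ℏc)³.
1 GeV³ → 1/(ℏc)³ × (1 GeV in J)³ = 1.299e47 m⁻³.
Convert the energy scale: 0.588 keV³ = 5.88e-19 GeV³.
Result: 5.88e-19 × 1.299e47 = 7.640e28 m⁻³.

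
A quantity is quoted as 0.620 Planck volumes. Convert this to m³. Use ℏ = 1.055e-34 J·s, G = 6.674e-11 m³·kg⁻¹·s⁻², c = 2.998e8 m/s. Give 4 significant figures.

One Planck volume: V_P = (ℏG/c³)^(3/2) = 4.224e-105 m³.
0.620 × 4.224e-105 m³ = 2.619e-105 m³

2.619e-105 m³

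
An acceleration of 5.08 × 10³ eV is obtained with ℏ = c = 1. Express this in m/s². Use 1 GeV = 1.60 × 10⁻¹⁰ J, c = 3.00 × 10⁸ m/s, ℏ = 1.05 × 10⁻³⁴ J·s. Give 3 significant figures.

2.32 × 10²⁷ m/s²

Acceleration is [L]/[T]² = c·[E]/ℏ.
1 GeV → c/ℏ × (1 GeV in J) = 4.57 × 10³² m/s².
Convert the energy scale: 5.08 × 10³ eV = 5.08 × 10⁻⁶ GeV.
Result: 5.08 × 10⁻⁶ × 4.57 × 10³² = 2.32 × 10²⁷ m/s².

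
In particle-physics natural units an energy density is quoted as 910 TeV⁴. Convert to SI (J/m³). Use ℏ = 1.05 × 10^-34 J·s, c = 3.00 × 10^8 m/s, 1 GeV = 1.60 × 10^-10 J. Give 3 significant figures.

1.91 × 10^52 J/m³

[E]/[L]³ = [E]⁴/(ℏc)³; restore (ℏc)⁻³.
1 GeV⁴ → 1/(ℏc)³ × (1 GeV in J)⁴ = 2.10 × 10^37 J/m³.
Convert the energy scale: 910 TeV⁴ = 9.10 × 10^14 GeV⁴.
Result: 9.10 × 10^14 × 2.10 × 10^37 = 1.91 × 10^52 J/m³.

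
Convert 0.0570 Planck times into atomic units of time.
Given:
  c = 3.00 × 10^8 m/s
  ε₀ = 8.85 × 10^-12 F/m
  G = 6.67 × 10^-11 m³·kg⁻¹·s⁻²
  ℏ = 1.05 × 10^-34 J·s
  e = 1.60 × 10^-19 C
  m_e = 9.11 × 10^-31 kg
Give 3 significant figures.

1.28 × 10^-28

Planck time: t_P = √(ℏG/c⁵) = 5.37 × 10^-44 s
atomic unit of time: τ_au = (4πε₀)²ℏ³/(m_e e⁴) = 2.40 × 10^-17 s
0.0570 × 5.37 × 10^-44 / 2.40 × 10^-17 = 1.28 × 10^-28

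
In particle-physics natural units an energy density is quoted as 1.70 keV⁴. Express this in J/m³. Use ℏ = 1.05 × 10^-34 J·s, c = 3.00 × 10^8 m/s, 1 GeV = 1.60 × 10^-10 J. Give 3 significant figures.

3.56 × 10^13 J/m³

[E]/[L]³ = [E]⁴/(ℏc)³; restore (ℏc)⁻³.
1 GeV⁴ → 1/(ℏc)³ × (1 GeV in J)⁴ = 2.10 × 10^37 J/m³.
Convert the energy scale: 1.70 keV⁴ = 1.70 × 10^-24 GeV⁴.
Result: 1.70 × 10^-24 × 2.10 × 10^37 = 3.56 × 10^13 J/m³.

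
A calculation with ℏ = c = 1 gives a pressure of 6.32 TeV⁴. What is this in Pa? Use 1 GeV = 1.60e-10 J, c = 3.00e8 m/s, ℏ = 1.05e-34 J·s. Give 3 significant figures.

1.33e50 Pa

Pressure is [E]/[L]³ = [E]⁴/(ℏc)³.
1 GeV⁴ → 1/(ℏc)³ × (1 GeV in J)⁴ = 2.10e37 Pa.
Convert the energy scale: 6.32 TeV⁴ = 6.32e12 GeV⁴.
Result: 6.32e12 × 2.10e37 = 1.33e50 Pa.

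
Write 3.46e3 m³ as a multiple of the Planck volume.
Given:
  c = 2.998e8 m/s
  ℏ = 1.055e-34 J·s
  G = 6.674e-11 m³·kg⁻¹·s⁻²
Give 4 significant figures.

Planck volume: V_P = (ℏG/c³)^(3/2) = 4.224e-105 m³.
3.46e3 / 4.224e-105 = 8.191e107

8.191e107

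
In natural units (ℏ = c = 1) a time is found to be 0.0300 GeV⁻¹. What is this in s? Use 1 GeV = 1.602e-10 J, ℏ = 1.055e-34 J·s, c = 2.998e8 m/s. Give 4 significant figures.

A time is [E]⁻¹ in ℏ=c=1; restore one factor of ℏ.
1 GeV⁻¹ → ℏ × (1 GeV in J)⁻¹ = 6.586e-25 s.
Result: 0.0300 × 6.586e-25 = 1.976e-26 s.

1.976e-26 s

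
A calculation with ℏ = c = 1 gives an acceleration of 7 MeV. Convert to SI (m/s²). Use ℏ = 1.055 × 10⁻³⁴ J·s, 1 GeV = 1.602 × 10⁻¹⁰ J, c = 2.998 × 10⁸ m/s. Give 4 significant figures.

3.187 × 10³⁰ m/s²

Acceleration is [L]/[T]² = c·[E]/ℏ.
1 GeV → c/ℏ × (1 GeV in J) = 4.552 × 10³² m/s².
Convert the energy scale: 7 MeV = 7.00 × 10⁻³ GeV.
Result: 7.00 × 10⁻³ × 4.552 × 10³² = 3.187 × 10³⁰ m/s².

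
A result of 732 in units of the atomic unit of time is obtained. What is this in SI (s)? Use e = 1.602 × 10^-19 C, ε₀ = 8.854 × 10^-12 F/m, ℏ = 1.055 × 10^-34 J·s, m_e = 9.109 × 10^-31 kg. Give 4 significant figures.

1.774 × 10^-14 s

One atomic unit of time: τ_au = (4πε₀)²ℏ³/(m_e e⁴) = 2.423 × 10^-17 s.
732 × 2.423 × 10^-17 s = 1.774 × 10^-14 s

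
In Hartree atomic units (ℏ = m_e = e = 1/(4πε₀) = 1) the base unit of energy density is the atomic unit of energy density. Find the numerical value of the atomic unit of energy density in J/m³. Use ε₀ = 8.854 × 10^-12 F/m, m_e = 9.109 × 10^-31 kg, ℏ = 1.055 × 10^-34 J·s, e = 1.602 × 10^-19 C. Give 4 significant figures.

2.929 × 10^13 J/m³

u_au = E_h/a₀³ = m_e⁴e¹⁰/((4πε₀)⁵ℏ⁸)
E_h = 4.354 × 10^-18 J
a₀ = 5.297 × 10^-11 m
E_h/a₀³ = 2.929 × 10^13 J/m³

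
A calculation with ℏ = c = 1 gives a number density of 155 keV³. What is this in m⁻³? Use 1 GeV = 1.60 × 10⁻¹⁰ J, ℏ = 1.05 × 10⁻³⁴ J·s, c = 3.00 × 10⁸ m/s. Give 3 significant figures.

2.03 × 10³¹ m⁻³

Number density is [L]⁻³ = [E]³/(ℏc)³.
1 GeV³ → 1/(ℏc)³ × (1 GeV in J)³ = 1.31 × 10⁴⁷ m⁻³.
Convert the energy scale: 155 keV³ = 1.55 × 10⁻¹⁶ GeV³.
Result: 1.55 × 10⁻¹⁶ × 1.31 × 10⁴⁷ = 2.03 × 10³¹ m⁻³.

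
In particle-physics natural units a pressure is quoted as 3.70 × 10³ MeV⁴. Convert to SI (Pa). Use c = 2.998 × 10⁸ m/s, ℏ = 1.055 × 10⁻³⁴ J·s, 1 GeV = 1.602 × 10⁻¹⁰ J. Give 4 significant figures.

Pressure is [E]/[L]³ = [E]⁴/(ℏc)³.
1 GeV⁴ → 1/(ℏc)³ × (1 GeV in J)⁴ = 2.082 × 10³⁷ Pa.
Convert the energy scale: 3.70 × 10³ MeV⁴ = 3.70 × 10⁻⁹ GeV⁴.
Result: 3.70 × 10⁻⁹ × 2.082 × 10³⁷ = 7.702 × 10²⁸ Pa.

7.702 × 10²⁸ Pa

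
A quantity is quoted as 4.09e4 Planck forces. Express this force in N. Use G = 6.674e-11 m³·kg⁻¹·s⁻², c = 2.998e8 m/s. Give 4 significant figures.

One Planck force: F_P = c⁴/G = 1.210e44 N.
4.09e4 × 1.210e44 N = 4.951e48 N

4.951e48 N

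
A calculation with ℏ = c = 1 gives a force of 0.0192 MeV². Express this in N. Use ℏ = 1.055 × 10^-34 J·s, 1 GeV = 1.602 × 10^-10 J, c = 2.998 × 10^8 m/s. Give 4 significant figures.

Force is [E]/[L] = [E]²/(ℏc); restore (ℏc)⁻¹.
1 GeV² → 1/(ℏc) × (1 GeV in J)² = 8.114 × 10^5 N.
Convert the energy scale: 0.0192 MeV² = 1.92 × 10^-8 GeV².
Result: 1.92 × 10^-8 × 8.114 × 10^5 = 0.01558 N.

0.01558 N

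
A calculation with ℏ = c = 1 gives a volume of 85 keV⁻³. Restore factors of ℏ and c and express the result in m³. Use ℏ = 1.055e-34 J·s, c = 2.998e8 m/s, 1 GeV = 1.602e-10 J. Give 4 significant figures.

Volume is [L]³ = [E]⁻³·(ℏc)³.
1 GeV⁻³ → (ℏc)³ × (1 GeV in J)⁻³ = 7.696e-48 m³.
Convert the energy scale: 85 keV⁻³ = 8.50e19 GeV⁻³.
Result: 8.50e19 × 7.696e-48 = 6.542e-28 m³.

6.542e-28 m³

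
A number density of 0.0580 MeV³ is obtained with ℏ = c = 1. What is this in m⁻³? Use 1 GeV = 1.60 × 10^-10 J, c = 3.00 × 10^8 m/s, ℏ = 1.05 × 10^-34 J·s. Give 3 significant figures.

7.60 × 10^36 m⁻³

Number density is [L]⁻³ = [E]³/(ℏc)³.
1 GeV³ → 1/(ℏc)³ × (1 GeV in J)³ = 1.31 × 10^47 m⁻³.
Convert the energy scale: 0.0580 MeV³ = 5.80 × 10^-11 GeV³.
Result: 5.80 × 10^-11 × 1.31 × 10^47 = 7.60 × 10^36 m⁻³.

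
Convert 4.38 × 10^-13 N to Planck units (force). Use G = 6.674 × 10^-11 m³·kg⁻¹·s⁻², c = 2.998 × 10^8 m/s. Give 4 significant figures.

Planck force: F_P = c⁴/G = 1.210 × 10^44 N.
4.38 × 10^-13 / 1.210 × 10^44 = 3.619 × 10^-57

3.619 × 10^-57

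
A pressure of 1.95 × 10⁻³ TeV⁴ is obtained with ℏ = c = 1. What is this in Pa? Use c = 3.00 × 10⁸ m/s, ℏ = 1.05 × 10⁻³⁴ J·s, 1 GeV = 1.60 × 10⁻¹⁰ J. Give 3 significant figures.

4.09 × 10⁴⁶ Pa

Pressure is [E]/[L]³ = [E]⁴/(ℏc)³.
1 GeV⁴ → 1/(ℏc)³ × (1 GeV in J)⁴ = 2.10 × 10³⁷ Pa.
Convert the energy scale: 1.95 × 10⁻³ TeV⁴ = 1.95 × 10⁹ GeV⁴.
Result: 1.95 × 10⁹ × 2.10 × 10³⁷ = 4.09 × 10⁴⁶ Pa.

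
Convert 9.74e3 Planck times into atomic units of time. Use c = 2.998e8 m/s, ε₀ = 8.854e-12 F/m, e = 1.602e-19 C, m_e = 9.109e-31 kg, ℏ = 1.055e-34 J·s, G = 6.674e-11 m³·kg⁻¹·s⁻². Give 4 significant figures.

2.168e-23

Planck time: t_P = √(ℏG/c⁵) = 5.392e-44 s
atomic unit of time: τ_au = (4πε₀)²ℏ³/(m_e e⁴) = 2.423e-17 s
9.74e3 × 5.392e-44 / 2.423e-17 = 2.168e-23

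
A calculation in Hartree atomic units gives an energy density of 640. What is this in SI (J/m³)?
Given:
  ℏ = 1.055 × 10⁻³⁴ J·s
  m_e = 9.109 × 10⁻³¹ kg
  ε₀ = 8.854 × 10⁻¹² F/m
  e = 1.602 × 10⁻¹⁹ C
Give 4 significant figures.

1.875 × 10¹⁶ J/m³

One atomic unit of energy density: u_au = E_h/a₀³ = m_e⁴e¹⁰/((4πε₀)⁵ℏ⁸) = 2.929 × 10¹³ J/m³.
640 × 2.929 × 10¹³ J/m³ = 1.875 × 10¹⁶ J/m³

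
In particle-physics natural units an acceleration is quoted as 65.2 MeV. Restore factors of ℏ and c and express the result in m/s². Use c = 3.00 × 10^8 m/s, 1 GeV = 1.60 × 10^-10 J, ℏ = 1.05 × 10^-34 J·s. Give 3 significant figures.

Acceleration is [L]/[T]² = c·[E]/ℏ.
1 GeV → c/ℏ × (1 GeV in J) = 4.57 × 10^32 m/s².
Convert the energy scale: 65.2 MeV = 0.0652 GeV.
Result: 0.0652 × 4.57 × 10^32 = 2.98 × 10^31 m/s².

2.98 × 10^31 m/s²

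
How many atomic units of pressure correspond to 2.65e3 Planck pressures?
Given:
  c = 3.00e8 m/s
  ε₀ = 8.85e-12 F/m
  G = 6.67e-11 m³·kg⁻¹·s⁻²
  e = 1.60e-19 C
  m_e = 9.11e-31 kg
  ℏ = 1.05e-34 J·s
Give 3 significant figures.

4.12e103

Planck pressure: p_P = c⁷/(ℏG²) = 4.68e113 Pa
atomic unit of pressure: P_au = E_h/a₀³ = m_e⁴e¹⁰/((4πε₀)⁵ℏ⁸) = 3.01e13 Pa
2.65e3 × 4.68e113 / 3.01e13 = 4.12e103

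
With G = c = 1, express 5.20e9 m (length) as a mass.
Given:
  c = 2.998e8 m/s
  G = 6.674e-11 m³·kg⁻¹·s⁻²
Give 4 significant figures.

Length → mass via c²/G.
5.20e9 m × (c²/G) = 7.003e36 kg

7.003e36 kg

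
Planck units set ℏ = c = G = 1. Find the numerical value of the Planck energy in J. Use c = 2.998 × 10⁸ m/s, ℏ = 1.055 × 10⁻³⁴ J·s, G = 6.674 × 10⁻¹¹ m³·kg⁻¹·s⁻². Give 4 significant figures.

1.957 × 10⁹ J

The unique combination of the constants set to 1 with dimensions of energy is E_P = √(ℏc⁵/G).
  = √(3.828 × 10¹⁸)
  = 1.957 × 10⁹ J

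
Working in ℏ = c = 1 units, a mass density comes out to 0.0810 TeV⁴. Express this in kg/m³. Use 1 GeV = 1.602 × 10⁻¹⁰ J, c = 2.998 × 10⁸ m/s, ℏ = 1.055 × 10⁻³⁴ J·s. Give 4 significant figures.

1.876 × 10³¹ kg/m³

Mass density is [E]/(c²[L]³) = [E]⁴/(ℏ³c⁵).
1 GeV⁴ → 1/(ℏ³c⁵) × (1 GeV in J)⁴ = 2.316 × 10²⁰ kg/m³.
Convert the energy scale: 0.0810 TeV⁴ = 8.10 × 10¹⁰ GeV⁴.
Result: 8.10 × 10¹⁰ × 2.316 × 10²⁰ = 1.876 × 10³¹ kg/m³.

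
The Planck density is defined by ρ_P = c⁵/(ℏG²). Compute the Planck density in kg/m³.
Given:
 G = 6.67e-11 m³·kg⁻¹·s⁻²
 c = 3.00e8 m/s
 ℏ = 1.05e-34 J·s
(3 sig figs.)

5.20e96 kg/m³

ρ_P = c⁵/(ℏG²)
  = 2.43e42 / 4.67e-55
  = 5.20e96 kg/m³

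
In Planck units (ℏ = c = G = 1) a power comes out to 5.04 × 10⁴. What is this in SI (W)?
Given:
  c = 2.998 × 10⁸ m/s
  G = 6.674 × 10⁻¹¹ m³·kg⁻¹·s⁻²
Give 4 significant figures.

1.829 × 10⁵⁷ W

One Planck power: P_P = c⁵/G = 3.629 × 10⁵² W.
5.04 × 10⁴ × 3.629 × 10⁵² W = 1.829 × 10⁵⁷ W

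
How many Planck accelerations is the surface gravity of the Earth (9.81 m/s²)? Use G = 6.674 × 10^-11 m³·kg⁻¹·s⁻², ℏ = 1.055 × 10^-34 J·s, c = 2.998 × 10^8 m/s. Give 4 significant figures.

1.764 × 10^-51

Planck acceleration: a_P = √(c⁷/(ℏG)) = 5.560 × 10^51 m/s².
9.81 / 5.560 × 10^51 = 1.764 × 10^-51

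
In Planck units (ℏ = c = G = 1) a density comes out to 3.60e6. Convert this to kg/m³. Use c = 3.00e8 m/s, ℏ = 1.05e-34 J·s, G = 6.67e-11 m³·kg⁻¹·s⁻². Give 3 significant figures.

One Planck density: ρ_P = c⁵/(ℏG²) = 5.20e96 kg/m³.
3.60e6 × 5.20e96 kg/m³ = 1.87e103 kg/m³

1.87e103 kg/m³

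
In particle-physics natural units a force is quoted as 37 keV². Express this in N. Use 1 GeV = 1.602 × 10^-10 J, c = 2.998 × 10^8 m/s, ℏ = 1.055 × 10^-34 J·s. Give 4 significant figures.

Force is [E]/[L] = [E]²/(ℏc); restore (ℏc)⁻¹.
1 GeV² → 1/(ℏc) × (1 GeV in J)² = 8.114 × 10^5 N.
Convert the energy scale: 37 keV² = 3.70 × 10^-11 GeV².
Result: 3.70 × 10^-11 × 8.114 × 10^5 = 3.002 × 10^-5 N.

3.002 × 10^-5 N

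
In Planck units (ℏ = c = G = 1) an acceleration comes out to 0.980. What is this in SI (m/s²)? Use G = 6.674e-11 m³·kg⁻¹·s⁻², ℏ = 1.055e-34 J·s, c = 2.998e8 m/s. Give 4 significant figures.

One Planck acceleration: a_P = √(c⁷/(ℏG)) = 5.560e51 m/s².
0.980 × 5.560e51 m/s² = 5.449e51 m/s²

5.449e51 m/s²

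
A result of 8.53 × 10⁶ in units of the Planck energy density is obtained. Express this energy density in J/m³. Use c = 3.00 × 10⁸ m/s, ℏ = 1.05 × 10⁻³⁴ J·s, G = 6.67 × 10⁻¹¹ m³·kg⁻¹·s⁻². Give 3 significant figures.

One Planck energy density: u_P = c⁷/(ℏG²) = 4.68 × 10¹¹³ J/m³.
8.53 × 10⁶ × 4.68 × 10¹¹³ J/m³ = 3.99 × 10¹²⁰ J/m³

3.99 × 10¹²⁰ J/m³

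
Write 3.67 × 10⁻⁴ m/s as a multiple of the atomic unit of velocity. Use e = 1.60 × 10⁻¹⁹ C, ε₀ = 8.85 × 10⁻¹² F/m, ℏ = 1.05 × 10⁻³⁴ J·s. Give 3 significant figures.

1.67 × 10⁻¹⁰

atomic unit of velocity: v_au = e²/(4πε₀ℏ) = 2.19 × 10⁶ m/s.
3.67 × 10⁻⁴ / 2.19 × 10⁶ = 1.67 × 10⁻¹⁰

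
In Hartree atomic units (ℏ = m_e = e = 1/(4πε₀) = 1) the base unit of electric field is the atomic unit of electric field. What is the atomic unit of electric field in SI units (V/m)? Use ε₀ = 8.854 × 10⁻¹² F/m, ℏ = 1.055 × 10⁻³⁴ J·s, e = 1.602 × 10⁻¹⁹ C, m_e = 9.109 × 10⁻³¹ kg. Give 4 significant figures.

5.131 × 10¹¹ V/m

E_au = E_h/(e a₀) = m_e²e⁵/((4πε₀)³ℏ⁴)
E_h = 4.354 × 10⁻¹⁸ J
a₀ = 5.297 × 10⁻¹¹ m
E_h/(e·a₀) = 5.131 × 10¹¹ V/m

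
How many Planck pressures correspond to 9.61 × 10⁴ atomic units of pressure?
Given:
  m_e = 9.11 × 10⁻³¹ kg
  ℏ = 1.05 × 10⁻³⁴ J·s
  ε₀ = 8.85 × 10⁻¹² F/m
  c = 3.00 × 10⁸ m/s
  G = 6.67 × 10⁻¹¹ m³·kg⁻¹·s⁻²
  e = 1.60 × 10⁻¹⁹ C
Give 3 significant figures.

atomic unit of pressure: P_au = E_h/a₀³ = m_e⁴e¹⁰/((4πε₀)⁵ℏ⁸) = 3.01 × 10¹³ Pa
Planck pressure: p_P = c⁷/(ℏG²) = 4.68 × 10¹¹³ Pa
9.61 × 10⁴ × 3.01 × 10¹³ / 4.68 × 10¹¹³ = 6.18 × 10⁻⁹⁶

6.18 × 10⁻⁹⁶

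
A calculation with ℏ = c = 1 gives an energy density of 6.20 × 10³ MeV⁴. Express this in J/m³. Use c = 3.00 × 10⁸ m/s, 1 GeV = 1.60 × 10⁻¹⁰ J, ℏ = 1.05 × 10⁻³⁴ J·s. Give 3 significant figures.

1.30 × 10²⁹ J/m³

[E]/[L]³ = [E]⁴/(ℏc)³; restore (ℏc)⁻³.
1 GeV⁴ → 1/(ℏc)³ × (1 GeV in J)⁴ = 2.10 × 10³⁷ J/m³.
Convert the energy scale: 6.20 × 10³ MeV⁴ = 6.20 × 10⁻⁹ GeV⁴.
Result: 6.20 × 10⁻⁹ × 2.10 × 10³⁷ = 1.30 × 10²⁹ J/m³.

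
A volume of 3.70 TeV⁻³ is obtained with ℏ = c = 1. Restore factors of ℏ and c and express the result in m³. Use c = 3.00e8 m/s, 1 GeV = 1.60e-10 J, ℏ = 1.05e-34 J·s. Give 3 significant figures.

2.82e-56 m³

Volume is [L]³ = [E]⁻³·(ℏc)³.
1 GeV⁻³ → (ℏc)³ × (1 GeV in J)⁻³ = 7.63e-48 m³.
Convert the energy scale: 3.70 TeV⁻³ = 3.70e-9 GeV⁻³.
Result: 3.70e-9 × 7.63e-48 = 2.82e-56 m³.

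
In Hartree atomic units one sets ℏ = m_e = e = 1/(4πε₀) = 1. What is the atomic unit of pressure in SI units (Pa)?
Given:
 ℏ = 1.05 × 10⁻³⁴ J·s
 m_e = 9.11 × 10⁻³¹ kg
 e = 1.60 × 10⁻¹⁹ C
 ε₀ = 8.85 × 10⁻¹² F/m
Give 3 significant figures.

3.01 × 10¹³ Pa

P_au = E_h/a₀³ = m_e⁴e¹⁰/((4πε₀)⁵ℏ⁸)
E_h = 4.38 × 10⁻¹⁸ J
a₀ = 5.26 × 10⁻¹¹ m
E_h/a₀³ = 3.01 × 10¹³ Pa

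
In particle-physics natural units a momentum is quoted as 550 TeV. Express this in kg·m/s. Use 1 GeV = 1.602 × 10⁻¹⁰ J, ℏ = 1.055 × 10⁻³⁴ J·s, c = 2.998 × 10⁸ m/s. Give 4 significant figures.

2.939 × 10⁻¹³ kg·m/s

Momentum is [E]/c; divide by c.
1 GeV → 1/c × (1 GeV in J) = 5.344 × 10⁻¹⁹ kg·m/s.
Convert the energy scale: 550 TeV = 5.50 × 10⁵ GeV.
Result: 5.50 × 10⁵ × 5.344 × 10⁻¹⁹ = 2.939 × 10⁻¹³ kg·m/s.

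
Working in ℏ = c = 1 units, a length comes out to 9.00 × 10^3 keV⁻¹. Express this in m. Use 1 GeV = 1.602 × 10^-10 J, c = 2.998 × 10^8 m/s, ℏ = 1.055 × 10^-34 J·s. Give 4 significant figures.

A length is [E]⁻¹ in ℏ=c=1; restore one factor of ℏc.
1 GeV⁻¹ → ℏc × (1 GeV in J)⁻¹ = 1.974 × 10^-16 m.
Convert the energy scale: 9.00 × 10^3 keV⁻¹ = 9.00 × 10^9 GeV⁻¹.
Result: 9.00 × 10^9 × 1.974 × 10^-16 = 1.777 × 10^-6 m.

1.777 × 10^-6 m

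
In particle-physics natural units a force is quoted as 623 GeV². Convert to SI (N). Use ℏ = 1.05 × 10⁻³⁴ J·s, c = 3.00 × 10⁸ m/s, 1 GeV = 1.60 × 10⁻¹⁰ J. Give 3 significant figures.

Force is [E]/[L] = [E]²/(ℏc); restore (ℏc)⁻¹.
1 GeV² → 1/(ℏc) × (1 GeV in J)² = 8.13 × 10⁵ N.
Result: 623 × 8.13 × 10⁵ = 5.06 × 10⁸ N.

5.06 × 10⁸ N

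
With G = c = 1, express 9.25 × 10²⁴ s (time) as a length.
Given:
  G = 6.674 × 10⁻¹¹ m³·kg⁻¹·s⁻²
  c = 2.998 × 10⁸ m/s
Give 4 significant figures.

Time → length via c.
9.25 × 10²⁴ s × (c) = 2.773 × 10³³ m

2.773 × 10³³ m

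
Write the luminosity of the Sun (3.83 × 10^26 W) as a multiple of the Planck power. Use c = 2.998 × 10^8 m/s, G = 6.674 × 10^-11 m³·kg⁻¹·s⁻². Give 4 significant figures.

1.055 × 10^-26

Planck power: P_P = c⁵/G = 3.629 × 10^52 W.
3.83 × 10^26 / 3.629 × 10^52 = 1.055 × 10^-26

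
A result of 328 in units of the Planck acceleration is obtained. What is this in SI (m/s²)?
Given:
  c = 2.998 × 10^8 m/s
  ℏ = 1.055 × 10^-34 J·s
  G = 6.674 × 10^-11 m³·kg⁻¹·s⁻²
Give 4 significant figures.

1.824 × 10^54 m/s²

One Planck acceleration: a_P = √(c⁷/(ℏG)) = 5.560 × 10^51 m/s².
328 × 5.560 × 10^51 m/s² = 1.824 × 10^54 m/s²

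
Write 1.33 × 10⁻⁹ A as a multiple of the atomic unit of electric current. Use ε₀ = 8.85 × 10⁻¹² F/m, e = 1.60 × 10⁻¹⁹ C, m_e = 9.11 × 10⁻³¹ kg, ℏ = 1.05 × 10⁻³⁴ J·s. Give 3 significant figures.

1.99 × 10⁻⁷

atomic unit of electric current: I_au = e E_h/ℏ = m_e e⁵/((4πε₀)²ℏ³) = 6.67 × 10⁻³ A.
1.33 × 10⁻⁹ / 6.67 × 10⁻³ = 1.99 × 10⁻⁷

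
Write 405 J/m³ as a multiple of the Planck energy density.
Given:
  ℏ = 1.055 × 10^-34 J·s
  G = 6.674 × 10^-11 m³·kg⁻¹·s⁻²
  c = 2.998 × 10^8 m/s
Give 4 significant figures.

Planck energy density: u_P = c⁷/(ℏG²) = 4.632 × 10^113 J/m³.
405 / 4.632 × 10^113 = 8.743 × 10^-112

8.743 × 10^-112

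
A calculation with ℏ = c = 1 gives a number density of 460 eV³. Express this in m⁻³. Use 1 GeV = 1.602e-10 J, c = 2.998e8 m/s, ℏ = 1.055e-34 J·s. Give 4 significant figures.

Number density is [L]⁻³ = [E]³/(ℏc)³.
1 GeV³ → 1/(ℏc)³ × (1 GeV in J)³ = 1.299e47 m⁻³.
Convert the energy scale: 460 eV³ = 4.60e-25 GeV³.
Result: 4.60e-25 × 1.299e47 = 5.977e22 m⁻³.

5.977e22 m⁻³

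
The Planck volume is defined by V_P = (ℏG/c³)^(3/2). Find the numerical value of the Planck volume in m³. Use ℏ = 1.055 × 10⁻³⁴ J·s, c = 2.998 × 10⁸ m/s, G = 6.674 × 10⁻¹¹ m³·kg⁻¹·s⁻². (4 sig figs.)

4.224 × 10⁻¹⁰⁵ m³

V_P = (ℏG/c³)^(3/2)
  = √(1.784 × 10⁻²⁰⁹)
  = 4.224 × 10⁻¹⁰⁵ m³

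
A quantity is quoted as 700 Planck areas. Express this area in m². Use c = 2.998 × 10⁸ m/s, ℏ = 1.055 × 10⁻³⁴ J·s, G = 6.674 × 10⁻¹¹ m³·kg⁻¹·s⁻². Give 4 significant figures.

1.829 × 10⁻⁶⁷ m²

One Planck area: A_P = ℏG/c³ = 2.613 × 10⁻⁷⁰ m².
700 × 2.613 × 10⁻⁷⁰ m² = 1.829 × 10⁻⁶⁷ m²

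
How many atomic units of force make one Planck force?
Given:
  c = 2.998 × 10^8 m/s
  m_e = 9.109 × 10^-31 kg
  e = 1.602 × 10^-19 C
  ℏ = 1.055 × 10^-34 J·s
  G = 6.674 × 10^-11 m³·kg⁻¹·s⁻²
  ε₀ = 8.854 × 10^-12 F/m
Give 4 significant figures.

Planck force: F_P = c⁴/G = 1.210 × 10^44 N
atomic unit of force: F_au = E_h/a₀ = m_e²e⁶/((4πε₀)³ℏ⁴) = 8.220 × 10^-8 N
ratio = 1.210 × 10^44 / 8.220 × 10^-8 = 1.473 × 10^51

1.473 × 10^51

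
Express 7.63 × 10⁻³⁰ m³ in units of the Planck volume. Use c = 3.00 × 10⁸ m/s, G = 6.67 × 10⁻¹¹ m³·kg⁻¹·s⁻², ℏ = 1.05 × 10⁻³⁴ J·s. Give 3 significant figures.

Planck volume: V_P = (ℏG/c³)^(3/2) = 4.18 × 10⁻¹⁰⁵ m³.
7.63 × 10⁻³⁰ / 4.18 × 10⁻¹⁰⁵ = 1.83 × 10⁷⁵

1.83 × 10⁷⁵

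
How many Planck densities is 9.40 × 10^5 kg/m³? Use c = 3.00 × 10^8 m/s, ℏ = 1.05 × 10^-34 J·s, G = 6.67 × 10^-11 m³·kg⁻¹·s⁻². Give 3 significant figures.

Planck density: ρ_P = c⁵/(ℏG²) = 5.20 × 10^96 kg/m³.
9.40 × 10^5 / 5.20 × 10^96 = 1.81 × 10^-91

1.81 × 10^-91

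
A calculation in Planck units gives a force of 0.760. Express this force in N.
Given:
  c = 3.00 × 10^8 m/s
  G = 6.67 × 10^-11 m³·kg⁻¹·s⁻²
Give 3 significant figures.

9.23 × 10^43 N

One Planck force: F_P = c⁴/G = 1.21 × 10^44 N.
0.760 × 1.21 × 10^44 N = 9.23 × 10^43 N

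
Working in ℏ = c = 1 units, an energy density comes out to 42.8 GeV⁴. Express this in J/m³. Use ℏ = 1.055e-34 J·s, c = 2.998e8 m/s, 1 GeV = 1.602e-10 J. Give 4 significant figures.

[E]/[L]³ = [E]⁴/(ℏc)³; restore (ℏc)⁻³.
1 GeV⁴ → 1/(ℏc)³ × (1 GeV in J)⁴ = 2.082e37 J/m³.
Result: 42.8 × 2.082e37 = 8.909e38 J/m³.

8.909e38 J/m³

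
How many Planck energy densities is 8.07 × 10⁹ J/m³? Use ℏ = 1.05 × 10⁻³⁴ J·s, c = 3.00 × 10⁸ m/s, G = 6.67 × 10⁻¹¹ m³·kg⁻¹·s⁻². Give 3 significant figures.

1.72 × 10⁻¹⁰⁴

Planck energy density: u_P = c⁷/(ℏG²) = 4.68 × 10¹¹³ J/m³.
8.07 × 10⁹ / 4.68 × 10¹¹³ = 1.72 × 10⁻¹⁰⁴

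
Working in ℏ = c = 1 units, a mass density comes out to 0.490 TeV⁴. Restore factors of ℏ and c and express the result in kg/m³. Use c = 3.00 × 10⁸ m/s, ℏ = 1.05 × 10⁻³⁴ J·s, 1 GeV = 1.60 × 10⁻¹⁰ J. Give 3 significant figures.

1.14 × 10³² kg/m³

Mass density is [E]/(c²[L]³) = [E]⁴/(ℏ³c⁵).
1 GeV⁴ → 1/(ℏ³c⁵) × (1 GeV in J)⁴ = 2.33 × 10²⁰ kg/m³.
Convert the energy scale: 0.490 TeV⁴ = 4.90 × 10¹¹ GeV⁴.
Result: 4.90 × 10¹¹ × 2.33 × 10²⁰ = 1.14 × 10³² kg/m³.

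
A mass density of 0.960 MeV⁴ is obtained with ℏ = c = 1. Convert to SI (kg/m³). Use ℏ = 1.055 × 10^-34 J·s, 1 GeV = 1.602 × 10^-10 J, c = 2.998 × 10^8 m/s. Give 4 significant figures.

2.223 × 10^8 kg/m³

Mass density is [E]/(c²[L]³) = [E]⁴/(ℏ³c⁵).
1 GeV⁴ → 1/(ℏ³c⁵) × (1 GeV in J)⁴ = 2.316 × 10^20 kg/m³.
Convert the energy scale: 0.960 MeV⁴ = 9.60 × 10^-13 GeV⁴.
Result: 9.60 × 10^-13 × 2.316 × 10^20 = 2.223 × 10^8 kg/m³.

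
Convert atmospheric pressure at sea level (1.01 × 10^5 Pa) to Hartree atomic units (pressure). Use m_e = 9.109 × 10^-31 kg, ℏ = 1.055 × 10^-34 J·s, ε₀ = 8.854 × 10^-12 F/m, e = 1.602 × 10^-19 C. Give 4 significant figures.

atomic unit of pressure: P_au = E_h/a₀³ = m_e⁴e¹⁰/((4πε₀)⁵ℏ⁸) = 2.929 × 10^13 Pa.
1.01 × 10^5 / 2.929 × 10^13 = 3.448 × 10^-9

3.448 × 10^-9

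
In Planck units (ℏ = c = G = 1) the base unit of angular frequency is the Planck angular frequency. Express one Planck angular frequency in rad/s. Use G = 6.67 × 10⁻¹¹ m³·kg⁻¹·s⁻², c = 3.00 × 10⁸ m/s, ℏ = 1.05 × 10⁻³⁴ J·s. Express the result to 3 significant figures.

ω_P = √(c⁵/(ℏG))
  = √(3.47 × 10⁸⁶)
  = 1.86 × 10⁴³ rad/s

1.86 × 10⁴³ rad/s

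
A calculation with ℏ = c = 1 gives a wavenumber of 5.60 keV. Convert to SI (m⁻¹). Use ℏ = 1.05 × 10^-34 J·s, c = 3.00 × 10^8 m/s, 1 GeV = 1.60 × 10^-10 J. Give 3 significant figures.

2.84 × 10^10 m⁻¹

Inverse length is [E]/(ℏc).
1 GeV → 1/(ℏc) × (1 GeV in J) = 5.08 × 10^15 m⁻¹.
Convert the energy scale: 5.60 keV = 5.60 × 10^-6 GeV.
Result: 5.60 × 10^-6 × 5.08 × 10^15 = 2.84 × 10^10 m⁻¹.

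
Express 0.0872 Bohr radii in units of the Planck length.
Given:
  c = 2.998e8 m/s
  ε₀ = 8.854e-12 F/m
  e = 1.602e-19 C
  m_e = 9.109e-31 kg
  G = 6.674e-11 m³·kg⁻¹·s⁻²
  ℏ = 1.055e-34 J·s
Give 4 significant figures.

2.858e23

Bohr radius: a₀ = 4πε₀ℏ²/(m_e e²) = 5.297e-11 m
Planck length: ℓ_P = √(ℏG/c³) = 1.616e-35 m
0.0872 × 5.297e-11 / 1.616e-35 = 2.858e23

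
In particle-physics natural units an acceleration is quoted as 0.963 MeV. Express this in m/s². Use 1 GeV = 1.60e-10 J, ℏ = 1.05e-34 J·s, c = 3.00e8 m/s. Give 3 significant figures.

Acceleration is [L]/[T]² = c·[E]/ℏ.
1 GeV → c/ℏ × (1 GeV in J) = 4.57e32 m/s².
Convert the energy scale: 0.963 MeV = 9.63e-4 GeV.
Result: 9.63e-4 × 4.57e32 = 4.40e29 m/s².

4.40e29 m/s²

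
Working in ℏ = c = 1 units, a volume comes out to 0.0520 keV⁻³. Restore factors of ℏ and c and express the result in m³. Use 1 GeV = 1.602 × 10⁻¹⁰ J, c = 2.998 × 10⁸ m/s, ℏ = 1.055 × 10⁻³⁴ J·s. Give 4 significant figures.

4.002 × 10⁻³¹ m³

Volume is [L]³ = [E]⁻³·(ℏc)³.
1 GeV⁻³ → (ℏc)³ × (1 GeV in J)⁻³ = 7.696 × 10⁻⁴⁸ m³.
Convert the energy scale: 0.0520 keV⁻³ = 5.20 × 10¹⁶ GeV⁻³.
Result: 5.20 × 10¹⁶ × 7.696 × 10⁻⁴⁸ = 4.002 × 10⁻³¹ m³.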